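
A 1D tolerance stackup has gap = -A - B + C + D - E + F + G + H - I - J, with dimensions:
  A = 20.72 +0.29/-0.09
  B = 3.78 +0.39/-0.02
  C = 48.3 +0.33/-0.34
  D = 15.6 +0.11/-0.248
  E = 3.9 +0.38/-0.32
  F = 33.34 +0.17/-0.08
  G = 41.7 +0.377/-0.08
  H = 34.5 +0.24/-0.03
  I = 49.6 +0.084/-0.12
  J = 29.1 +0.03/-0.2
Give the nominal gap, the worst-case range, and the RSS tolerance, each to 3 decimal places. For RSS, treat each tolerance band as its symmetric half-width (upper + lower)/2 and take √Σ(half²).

Stack each dimension's contribution:
  -A: nom -20.720 → Σnom=-20.720; wc +0.090/-0.290 → slack +0.090/-0.290; half-tol=0.190, Σhalf²=0.036100
  -B: nom -3.780 → Σnom=-24.500; wc +0.020/-0.390 → slack +0.110/-0.680; half-tol=0.205, Σhalf²=0.078125
  +C: nom +48.300 → Σnom=23.800; wc +0.330/-0.340 → slack +0.440/-1.020; half-tol=0.335, Σhalf²=0.190350
  +D: nom +15.600 → Σnom=39.400; wc +0.110/-0.248 → slack +0.550/-1.268; half-tol=0.179, Σhalf²=0.222391
  -E: nom -3.900 → Σnom=35.500; wc +0.320/-0.380 → slack +0.870/-1.648; half-tol=0.350, Σhalf²=0.344891
  +F: nom +33.340 → Σnom=68.840; wc +0.170/-0.080 → slack +1.040/-1.728; half-tol=0.125, Σhalf²=0.360516
  +G: nom +41.700 → Σnom=110.540; wc +0.377/-0.080 → slack +1.417/-1.808; half-tol=0.229, Σhalf²=0.412728
  +H: nom +34.500 → Σnom=145.040; wc +0.240/-0.030 → slack +1.657/-1.838; half-tol=0.135, Σhalf²=0.430953
  -I: nom -49.600 → Σnom=95.440; wc +0.120/-0.084 → slack +1.777/-1.922; half-tol=0.102, Σhalf²=0.441357
  -J: nom -29.100 → Σnom=66.340; wc +0.200/-0.030 → slack +1.977/-1.952; half-tol=0.115, Σhalf²=0.454582
Nominal = 66.340. Worst-case = [66.340 - 1.952, 66.340 + 1.977] = [64.388, 68.317]. RSS = √0.454582 = 0.674.

nominal=66.340 wc=[64.388,68.317] rss=0.674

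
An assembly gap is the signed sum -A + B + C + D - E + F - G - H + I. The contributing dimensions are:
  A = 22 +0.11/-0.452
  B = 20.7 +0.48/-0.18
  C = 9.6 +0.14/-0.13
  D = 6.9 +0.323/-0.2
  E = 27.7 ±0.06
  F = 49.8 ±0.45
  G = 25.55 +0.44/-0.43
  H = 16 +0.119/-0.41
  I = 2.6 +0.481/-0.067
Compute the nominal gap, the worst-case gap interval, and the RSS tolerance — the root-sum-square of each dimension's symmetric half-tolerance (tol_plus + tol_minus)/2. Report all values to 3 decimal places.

nominal=-1.650 wc=[-3.406,1.576] rss=0.903

Stack each dimension's contribution:
  -A: nom -22.000 → Σnom=-22.000; wc +0.452/-0.110 → slack +0.452/-0.110; half-tol=0.281, Σhalf²=0.078961
  +B: nom +20.700 → Σnom=-1.300; wc +0.480/-0.180 → slack +0.932/-0.290; half-tol=0.330, Σhalf²=0.187861
  +C: nom +9.600 → Σnom=8.300; wc +0.140/-0.130 → slack +1.072/-0.420; half-tol=0.135, Σhalf²=0.206086
  +D: nom +6.900 → Σnom=15.200; wc +0.323/-0.200 → slack +1.395/-0.620; half-tol=0.262, Σhalf²=0.274468
  -E: nom -27.700 → Σnom=-12.500; wc +0.060/-0.060 → slack +1.455/-0.680; half-tol=0.060, Σhalf²=0.278068
  +F: nom +49.800 → Σnom=37.300; wc +0.450/-0.450 → slack +1.905/-1.130; half-tol=0.450, Σhalf²=0.480568
  -G: nom -25.550 → Σnom=11.750; wc +0.430/-0.440 → slack +2.335/-1.570; half-tol=0.435, Σhalf²=0.669793
  -H: nom -16.000 → Σnom=-4.250; wc +0.410/-0.119 → slack +2.745/-1.689; half-tol=0.264, Σhalf²=0.739753
  +I: nom +2.600 → Σnom=-1.650; wc +0.481/-0.067 → slack +3.226/-1.756; half-tol=0.274, Σhalf²=0.814829
Nominal = -1.650. Worst-case = [-1.650 - 1.756, -1.650 + 3.226] = [-3.406, 1.576]. RSS = √0.814829 = 0.903.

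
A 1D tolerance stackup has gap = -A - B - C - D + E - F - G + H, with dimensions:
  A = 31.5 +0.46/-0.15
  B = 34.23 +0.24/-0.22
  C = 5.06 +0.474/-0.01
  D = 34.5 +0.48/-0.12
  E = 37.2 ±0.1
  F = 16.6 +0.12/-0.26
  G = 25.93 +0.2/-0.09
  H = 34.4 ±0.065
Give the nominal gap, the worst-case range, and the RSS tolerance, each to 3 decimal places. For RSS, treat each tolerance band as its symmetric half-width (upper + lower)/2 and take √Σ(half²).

nominal=-76.220 wc=[-78.359,-75.205] rss=0.605

Stack each dimension's contribution:
  -A: nom -31.500 → Σnom=-31.500; wc +0.150/-0.460 → slack +0.150/-0.460; half-tol=0.305, Σhalf²=0.093025
  -B: nom -34.230 → Σnom=-65.730; wc +0.220/-0.240 → slack +0.370/-0.700; half-tol=0.230, Σhalf²=0.145925
  -C: nom -5.060 → Σnom=-70.790; wc +0.010/-0.474 → slack +0.380/-1.174; half-tol=0.242, Σhalf²=0.204489
  -D: nom -34.500 → Σnom=-105.290; wc +0.120/-0.480 → slack +0.500/-1.654; half-tol=0.300, Σhalf²=0.294489
  +E: nom +37.200 → Σnom=-68.090; wc +0.100/-0.100 → slack +0.600/-1.754; half-tol=0.100, Σhalf²=0.304489
  -F: nom -16.600 → Σnom=-84.690; wc +0.260/-0.120 → slack +0.860/-1.874; half-tol=0.190, Σhalf²=0.340589
  -G: nom -25.930 → Σnom=-110.620; wc +0.090/-0.200 → slack +0.950/-2.074; half-tol=0.145, Σhalf²=0.361614
  +H: nom +34.400 → Σnom=-76.220; wc +0.065/-0.065 → slack +1.015/-2.139; half-tol=0.065, Σhalf²=0.365839
Nominal = -76.220. Worst-case = [-76.220 - 2.139, -76.220 + 1.015] = [-78.359, -75.205]. RSS = √0.365839 = 0.605.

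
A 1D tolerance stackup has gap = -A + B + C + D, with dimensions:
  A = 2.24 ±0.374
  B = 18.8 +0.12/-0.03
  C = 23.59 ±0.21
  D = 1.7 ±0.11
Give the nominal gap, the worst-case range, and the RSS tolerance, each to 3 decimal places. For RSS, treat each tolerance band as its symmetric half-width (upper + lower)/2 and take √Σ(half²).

nominal=41.850 wc=[41.126,42.664] rss=0.449

Stack each dimension's contribution:
  -A: nom -2.240 → Σnom=-2.240; wc +0.374/-0.374 → slack +0.374/-0.374; half-tol=0.374, Σhalf²=0.139876
  +B: nom +18.800 → Σnom=16.560; wc +0.120/-0.030 → slack +0.494/-0.404; half-tol=0.075, Σhalf²=0.145501
  +C: nom +23.590 → Σnom=40.150; wc +0.210/-0.210 → slack +0.704/-0.614; half-tol=0.210, Σhalf²=0.189601
  +D: nom +1.700 → Σnom=41.850; wc +0.110/-0.110 → slack +0.814/-0.724; half-tol=0.110, Σhalf²=0.201701
Nominal = 41.850. Worst-case = [41.850 - 0.724, 41.850 + 0.814] = [41.126, 42.664]. RSS = √0.201701 = 0.449.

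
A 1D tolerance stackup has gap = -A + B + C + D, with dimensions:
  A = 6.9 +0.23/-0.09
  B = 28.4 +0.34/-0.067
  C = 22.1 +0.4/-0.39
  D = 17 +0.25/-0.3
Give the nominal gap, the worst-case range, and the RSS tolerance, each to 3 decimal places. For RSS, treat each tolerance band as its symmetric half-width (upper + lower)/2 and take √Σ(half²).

Stack each dimension's contribution:
  -A: nom -6.900 → Σnom=-6.900; wc +0.090/-0.230 → slack +0.090/-0.230; half-tol=0.160, Σhalf²=0.025600
  +B: nom +28.400 → Σnom=21.500; wc +0.340/-0.067 → slack +0.430/-0.297; half-tol=0.204, Σhalf²=0.067012
  +C: nom +22.100 → Σnom=43.600; wc +0.400/-0.390 → slack +0.830/-0.687; half-tol=0.395, Σhalf²=0.223037
  +D: nom +17.000 → Σnom=60.600; wc +0.250/-0.300 → slack +1.080/-0.987; half-tol=0.275, Σhalf²=0.298662
Nominal = 60.600. Worst-case = [60.600 - 0.987, 60.600 + 1.080] = [59.613, 61.680]. RSS = √0.298662 = 0.546.

nominal=60.600 wc=[59.613,61.680] rss=0.546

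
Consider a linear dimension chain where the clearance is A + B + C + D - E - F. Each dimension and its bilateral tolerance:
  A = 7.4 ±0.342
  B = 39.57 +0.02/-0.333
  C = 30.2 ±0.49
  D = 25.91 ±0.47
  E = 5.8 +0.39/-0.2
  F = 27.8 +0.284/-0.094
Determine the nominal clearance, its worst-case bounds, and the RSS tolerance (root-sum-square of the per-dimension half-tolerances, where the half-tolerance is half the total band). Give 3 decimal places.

nominal=69.480 wc=[67.171,71.096] rss=0.855

Stack each dimension's contribution:
  +A: nom +7.400 → Σnom=7.400; wc +0.342/-0.342 → slack +0.342/-0.342; half-tol=0.342, Σhalf²=0.116964
  +B: nom +39.570 → Σnom=46.970; wc +0.020/-0.333 → slack +0.362/-0.675; half-tol=0.177, Σhalf²=0.148116
  +C: nom +30.200 → Σnom=77.170; wc +0.490/-0.490 → slack +0.852/-1.165; half-tol=0.490, Σhalf²=0.388216
  +D: nom +25.910 → Σnom=103.080; wc +0.470/-0.470 → slack +1.322/-1.635; half-tol=0.470, Σhalf²=0.609116
  -E: nom -5.800 → Σnom=97.280; wc +0.200/-0.390 → slack +1.522/-2.025; half-tol=0.295, Σhalf²=0.696141
  -F: nom -27.800 → Σnom=69.480; wc +0.094/-0.284 → slack +1.616/-2.309; half-tol=0.189, Σhalf²=0.731862
Nominal = 69.480. Worst-case = [69.480 - 2.309, 69.480 + 1.616] = [67.171, 71.096]. RSS = √0.731862 = 0.855.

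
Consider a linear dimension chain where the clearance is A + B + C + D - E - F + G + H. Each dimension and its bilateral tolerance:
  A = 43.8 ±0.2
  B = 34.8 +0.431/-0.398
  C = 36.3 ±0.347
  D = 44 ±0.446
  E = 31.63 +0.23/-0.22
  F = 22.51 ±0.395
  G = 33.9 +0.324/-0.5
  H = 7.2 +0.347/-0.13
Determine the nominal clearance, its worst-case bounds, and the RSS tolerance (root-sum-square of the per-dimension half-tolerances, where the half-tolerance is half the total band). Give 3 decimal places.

nominal=145.860 wc=[143.214,148.570] rss=0.982

Stack each dimension's contribution:
  +A: nom +43.800 → Σnom=43.800; wc +0.200/-0.200 → slack +0.200/-0.200; half-tol=0.200, Σhalf²=0.040000
  +B: nom +34.800 → Σnom=78.600; wc +0.431/-0.398 → slack +0.631/-0.598; half-tol=0.414, Σhalf²=0.211810
  +C: nom +36.300 → Σnom=114.900; wc +0.347/-0.347 → slack +0.978/-0.945; half-tol=0.347, Σhalf²=0.332219
  +D: nom +44.000 → Σnom=158.900; wc +0.446/-0.446 → slack +1.424/-1.391; half-tol=0.446, Σhalf²=0.531135
  -E: nom -31.630 → Σnom=127.270; wc +0.220/-0.230 → slack +1.644/-1.621; half-tol=0.225, Σhalf²=0.581760
  -F: nom -22.510 → Σnom=104.760; wc +0.395/-0.395 → slack +2.039/-2.016; half-tol=0.395, Σhalf²=0.737785
  +G: nom +33.900 → Σnom=138.660; wc +0.324/-0.500 → slack +2.363/-2.516; half-tol=0.412, Σhalf²=0.907529
  +H: nom +7.200 → Σnom=145.860; wc +0.347/-0.130 → slack +2.710/-2.646; half-tol=0.238, Σhalf²=0.964411
Nominal = 145.860. Worst-case = [145.860 - 2.646, 145.860 + 2.710] = [143.214, 148.570]. RSS = √0.964411 = 0.982.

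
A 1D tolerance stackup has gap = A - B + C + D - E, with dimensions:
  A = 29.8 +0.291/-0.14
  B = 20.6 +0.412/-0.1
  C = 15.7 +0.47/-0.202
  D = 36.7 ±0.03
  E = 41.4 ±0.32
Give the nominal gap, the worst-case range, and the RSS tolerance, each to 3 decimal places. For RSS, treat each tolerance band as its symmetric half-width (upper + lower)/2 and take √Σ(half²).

Stack each dimension's contribution:
  +A: nom +29.800 → Σnom=29.800; wc +0.291/-0.140 → slack +0.291/-0.140; half-tol=0.215, Σhalf²=0.046440
  -B: nom -20.600 → Σnom=9.200; wc +0.100/-0.412 → slack +0.391/-0.552; half-tol=0.256, Σhalf²=0.111976
  +C: nom +15.700 → Σnom=24.900; wc +0.470/-0.202 → slack +0.861/-0.754; half-tol=0.336, Σhalf²=0.224872
  +D: nom +36.700 → Σnom=61.600; wc +0.030/-0.030 → slack +0.891/-0.784; half-tol=0.030, Σhalf²=0.225772
  -E: nom -41.400 → Σnom=20.200; wc +0.320/-0.320 → slack +1.211/-1.104; half-tol=0.320, Σhalf²=0.328172
Nominal = 20.200. Worst-case = [20.200 - 1.104, 20.200 + 1.211] = [19.096, 21.411]. RSS = √0.328172 = 0.573.

nominal=20.200 wc=[19.096,21.411] rss=0.573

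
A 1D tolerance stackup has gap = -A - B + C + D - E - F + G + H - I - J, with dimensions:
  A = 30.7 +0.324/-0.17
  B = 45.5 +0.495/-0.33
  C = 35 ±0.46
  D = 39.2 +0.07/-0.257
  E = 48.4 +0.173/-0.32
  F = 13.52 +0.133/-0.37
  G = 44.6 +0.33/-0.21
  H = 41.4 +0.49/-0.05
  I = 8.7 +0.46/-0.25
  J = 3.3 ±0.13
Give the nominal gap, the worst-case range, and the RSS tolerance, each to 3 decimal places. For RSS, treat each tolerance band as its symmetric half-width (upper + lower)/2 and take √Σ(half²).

nominal=10.080 wc=[7.388,13.000] rss=0.939

Stack each dimension's contribution:
  -A: nom -30.700 → Σnom=-30.700; wc +0.170/-0.324 → slack +0.170/-0.324; half-tol=0.247, Σhalf²=0.061009
  -B: nom -45.500 → Σnom=-76.200; wc +0.330/-0.495 → slack +0.500/-0.819; half-tol=0.412, Σhalf²=0.231165
  +C: nom +35.000 → Σnom=-41.200; wc +0.460/-0.460 → slack +0.960/-1.279; half-tol=0.460, Σhalf²=0.442765
  +D: nom +39.200 → Σnom=-2.000; wc +0.070/-0.257 → slack +1.030/-1.536; half-tol=0.164, Σhalf²=0.469498
  -E: nom -48.400 → Σnom=-50.400; wc +0.320/-0.173 → slack +1.350/-1.709; half-tol=0.246, Σhalf²=0.530260
  -F: nom -13.520 → Σnom=-63.920; wc +0.370/-0.133 → slack +1.720/-1.842; half-tol=0.252, Σhalf²=0.593512
  +G: nom +44.600 → Σnom=-19.320; wc +0.330/-0.210 → slack +2.050/-2.052; half-tol=0.270, Σhalf²=0.666412
  +H: nom +41.400 → Σnom=22.080; wc +0.490/-0.050 → slack +2.540/-2.102; half-tol=0.270, Σhalf²=0.739312
  -I: nom -8.700 → Σnom=13.380; wc +0.250/-0.460 → slack +2.790/-2.562; half-tol=0.355, Σhalf²=0.865337
  -J: nom -3.300 → Σnom=10.080; wc +0.130/-0.130 → slack +2.920/-2.692; half-tol=0.130, Σhalf²=0.882237
Nominal = 10.080. Worst-case = [10.080 - 2.692, 10.080 + 2.920] = [7.388, 13.000]. RSS = √0.882237 = 0.939.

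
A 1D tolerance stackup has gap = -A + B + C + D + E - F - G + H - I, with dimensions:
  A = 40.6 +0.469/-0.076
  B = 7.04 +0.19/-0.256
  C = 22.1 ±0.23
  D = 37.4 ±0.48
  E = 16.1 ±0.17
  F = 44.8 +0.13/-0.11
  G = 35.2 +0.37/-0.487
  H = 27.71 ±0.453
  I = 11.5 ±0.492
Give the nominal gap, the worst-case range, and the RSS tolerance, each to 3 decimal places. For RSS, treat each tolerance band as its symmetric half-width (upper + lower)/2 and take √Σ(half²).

Stack each dimension's contribution:
  -A: nom -40.600 → Σnom=-40.600; wc +0.076/-0.469 → slack +0.076/-0.469; half-tol=0.272, Σhalf²=0.074256
  +B: nom +7.040 → Σnom=-33.560; wc +0.190/-0.256 → slack +0.266/-0.725; half-tol=0.223, Σhalf²=0.123985
  +C: nom +22.100 → Σnom=-11.460; wc +0.230/-0.230 → slack +0.496/-0.955; half-tol=0.230, Σhalf²=0.176885
  +D: nom +37.400 → Σnom=25.940; wc +0.480/-0.480 → slack +0.976/-1.435; half-tol=0.480, Σhalf²=0.407285
  +E: nom +16.100 → Σnom=42.040; wc +0.170/-0.170 → slack +1.146/-1.605; half-tol=0.170, Σhalf²=0.436185
  -F: nom -44.800 → Σnom=-2.760; wc +0.110/-0.130 → slack +1.256/-1.735; half-tol=0.120, Σhalf²=0.450585
  -G: nom -35.200 → Σnom=-37.960; wc +0.487/-0.370 → slack +1.743/-2.105; half-tol=0.428, Σhalf²=0.634197
  +H: nom +27.710 → Σnom=-10.250; wc +0.453/-0.453 → slack +2.196/-2.558; half-tol=0.453, Σhalf²=0.839406
  -I: nom -11.500 → Σnom=-21.750; wc +0.492/-0.492 → slack +2.688/-3.050; half-tol=0.492, Σhalf²=1.081471
Nominal = -21.750. Worst-case = [-21.750 - 3.050, -21.750 + 2.688] = [-24.800, -19.062]. RSS = √1.081471 = 1.040.

nominal=-21.750 wc=[-24.800,-19.062] rss=1.040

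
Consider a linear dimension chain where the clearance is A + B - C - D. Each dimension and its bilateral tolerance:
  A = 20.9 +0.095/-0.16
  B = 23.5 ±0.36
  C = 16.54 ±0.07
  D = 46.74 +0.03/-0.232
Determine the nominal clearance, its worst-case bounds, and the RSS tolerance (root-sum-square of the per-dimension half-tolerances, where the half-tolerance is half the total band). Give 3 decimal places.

nominal=-18.880 wc=[-19.500,-18.123] rss=0.410

Stack each dimension's contribution:
  +A: nom +20.900 → Σnom=20.900; wc +0.095/-0.160 → slack +0.095/-0.160; half-tol=0.128, Σhalf²=0.016256
  +B: nom +23.500 → Σnom=44.400; wc +0.360/-0.360 → slack +0.455/-0.520; half-tol=0.360, Σhalf²=0.145856
  -C: nom -16.540 → Σnom=27.860; wc +0.070/-0.070 → slack +0.525/-0.590; half-tol=0.070, Σhalf²=0.150756
  -D: nom -46.740 → Σnom=-18.880; wc +0.232/-0.030 → slack +0.757/-0.620; half-tol=0.131, Σhalf²=0.167917
Nominal = -18.880. Worst-case = [-18.880 - 0.620, -18.880 + 0.757] = [-19.500, -18.123]. RSS = √0.167917 = 0.410.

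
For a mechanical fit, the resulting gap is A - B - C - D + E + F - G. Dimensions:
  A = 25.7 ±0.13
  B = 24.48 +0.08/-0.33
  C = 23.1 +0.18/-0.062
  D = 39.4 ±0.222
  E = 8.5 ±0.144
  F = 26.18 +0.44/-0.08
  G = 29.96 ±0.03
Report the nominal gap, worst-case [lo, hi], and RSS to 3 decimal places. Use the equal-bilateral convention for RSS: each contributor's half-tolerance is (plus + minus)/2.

nominal=-56.560 wc=[-57.426,-55.202] rss=0.461

Stack each dimension's contribution:
  +A: nom +25.700 → Σnom=25.700; wc +0.130/-0.130 → slack +0.130/-0.130; half-tol=0.130, Σhalf²=0.016900
  -B: nom -24.480 → Σnom=1.220; wc +0.330/-0.080 → slack +0.460/-0.210; half-tol=0.205, Σhalf²=0.058925
  -C: nom -23.100 → Σnom=-21.880; wc +0.062/-0.180 → slack +0.522/-0.390; half-tol=0.121, Σhalf²=0.073566
  -D: nom -39.400 → Σnom=-61.280; wc +0.222/-0.222 → slack +0.744/-0.612; half-tol=0.222, Σhalf²=0.122850
  +E: nom +8.500 → Σnom=-52.780; wc +0.144/-0.144 → slack +0.888/-0.756; half-tol=0.144, Σhalf²=0.143586
  +F: nom +26.180 → Σnom=-26.600; wc +0.440/-0.080 → slack +1.328/-0.836; half-tol=0.260, Σhalf²=0.211186
  -G: nom -29.960 → Σnom=-56.560; wc +0.030/-0.030 → slack +1.358/-0.866; half-tol=0.030, Σhalf²=0.212086
Nominal = -56.560. Worst-case = [-56.560 - 0.866, -56.560 + 1.358] = [-57.426, -55.202]. RSS = √0.212086 = 0.461.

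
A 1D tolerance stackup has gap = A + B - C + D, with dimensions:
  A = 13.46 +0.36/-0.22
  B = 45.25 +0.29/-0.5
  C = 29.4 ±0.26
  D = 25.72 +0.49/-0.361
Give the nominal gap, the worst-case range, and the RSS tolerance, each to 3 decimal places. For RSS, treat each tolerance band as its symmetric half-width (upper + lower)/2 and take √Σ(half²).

nominal=55.030 wc=[53.689,56.430] rss=0.699

Stack each dimension's contribution:
  +A: nom +13.460 → Σnom=13.460; wc +0.360/-0.220 → slack +0.360/-0.220; half-tol=0.290, Σhalf²=0.084100
  +B: nom +45.250 → Σnom=58.710; wc +0.290/-0.500 → slack +0.650/-0.720; half-tol=0.395, Σhalf²=0.240125
  -C: nom -29.400 → Σnom=29.310; wc +0.260/-0.260 → slack +0.910/-0.980; half-tol=0.260, Σhalf²=0.307725
  +D: nom +25.720 → Σnom=55.030; wc +0.490/-0.361 → slack +1.400/-1.341; half-tol=0.425, Σhalf²=0.488775
Nominal = 55.030. Worst-case = [55.030 - 1.341, 55.030 + 1.400] = [53.689, 56.430]. RSS = √0.488775 = 0.699.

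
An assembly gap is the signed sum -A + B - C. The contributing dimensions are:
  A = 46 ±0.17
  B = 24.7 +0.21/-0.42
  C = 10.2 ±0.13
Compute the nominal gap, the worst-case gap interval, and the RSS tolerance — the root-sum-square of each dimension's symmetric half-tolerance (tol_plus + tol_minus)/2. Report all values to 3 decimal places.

nominal=-31.500 wc=[-32.220,-30.990] rss=0.381

Stack each dimension's contribution:
  -A: nom -46.000 → Σnom=-46.000; wc +0.170/-0.170 → slack +0.170/-0.170; half-tol=0.170, Σhalf²=0.028900
  +B: nom +24.700 → Σnom=-21.300; wc +0.210/-0.420 → slack +0.380/-0.590; half-tol=0.315, Σhalf²=0.128125
  -C: nom -10.200 → Σnom=-31.500; wc +0.130/-0.130 → slack +0.510/-0.720; half-tol=0.130, Σhalf²=0.145025
Nominal = -31.500. Worst-case = [-31.500 - 0.720, -31.500 + 0.510] = [-32.220, -30.990]. RSS = √0.145025 = 0.381.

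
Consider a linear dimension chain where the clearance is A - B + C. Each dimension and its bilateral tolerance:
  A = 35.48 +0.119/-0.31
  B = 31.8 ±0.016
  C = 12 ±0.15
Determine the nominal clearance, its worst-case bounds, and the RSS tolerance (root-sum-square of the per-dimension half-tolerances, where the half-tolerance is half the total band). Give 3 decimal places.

Stack each dimension's contribution:
  +A: nom +35.480 → Σnom=35.480; wc +0.119/-0.310 → slack +0.119/-0.310; half-tol=0.214, Σhalf²=0.046010
  -B: nom -31.800 → Σnom=3.680; wc +0.016/-0.016 → slack +0.135/-0.326; half-tol=0.016, Σhalf²=0.046266
  +C: nom +12.000 → Σnom=15.680; wc +0.150/-0.150 → slack +0.285/-0.476; half-tol=0.150, Σhalf²=0.068766
Nominal = 15.680. Worst-case = [15.680 - 0.476, 15.680 + 0.285] = [15.204, 15.965]. RSS = √0.068766 = 0.262.

nominal=15.680 wc=[15.204,15.965] rss=0.262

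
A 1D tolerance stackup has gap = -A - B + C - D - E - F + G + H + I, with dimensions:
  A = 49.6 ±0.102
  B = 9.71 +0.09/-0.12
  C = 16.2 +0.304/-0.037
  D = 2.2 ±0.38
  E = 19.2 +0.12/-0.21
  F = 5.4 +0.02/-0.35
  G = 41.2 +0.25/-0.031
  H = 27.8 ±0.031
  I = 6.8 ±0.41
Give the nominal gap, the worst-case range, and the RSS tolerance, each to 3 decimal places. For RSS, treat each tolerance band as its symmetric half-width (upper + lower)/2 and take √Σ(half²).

Stack each dimension's contribution:
  -A: nom -49.600 → Σnom=-49.600; wc +0.102/-0.102 → slack +0.102/-0.102; half-tol=0.102, Σhalf²=0.010404
  -B: nom -9.710 → Σnom=-59.310; wc +0.120/-0.090 → slack +0.222/-0.192; half-tol=0.105, Σhalf²=0.021429
  +C: nom +16.200 → Σnom=-43.110; wc +0.304/-0.037 → slack +0.526/-0.229; half-tol=0.170, Σhalf²=0.050499
  -D: nom -2.200 → Σnom=-45.310; wc +0.380/-0.380 → slack +0.906/-0.609; half-tol=0.380, Σhalf²=0.194899
  -E: nom -19.200 → Σnom=-64.510; wc +0.210/-0.120 → slack +1.116/-0.729; half-tol=0.165, Σhalf²=0.222124
  -F: nom -5.400 → Σnom=-69.910; wc +0.350/-0.020 → slack +1.466/-0.749; half-tol=0.185, Σhalf²=0.256349
  +G: nom +41.200 → Σnom=-28.710; wc +0.250/-0.031 → slack +1.716/-0.780; half-tol=0.141, Σhalf²=0.276089
  +H: nom +27.800 → Σnom=-0.910; wc +0.031/-0.031 → slack +1.747/-0.811; half-tol=0.031, Σhalf²=0.277050
  +I: nom +6.800 → Σnom=5.890; wc +0.410/-0.410 → slack +2.157/-1.221; half-tol=0.410, Σhalf²=0.445150
Nominal = 5.890. Worst-case = [5.890 - 1.221, 5.890 + 2.157] = [4.669, 8.047]. RSS = √0.445150 = 0.667.

nominal=5.890 wc=[4.669,8.047] rss=0.667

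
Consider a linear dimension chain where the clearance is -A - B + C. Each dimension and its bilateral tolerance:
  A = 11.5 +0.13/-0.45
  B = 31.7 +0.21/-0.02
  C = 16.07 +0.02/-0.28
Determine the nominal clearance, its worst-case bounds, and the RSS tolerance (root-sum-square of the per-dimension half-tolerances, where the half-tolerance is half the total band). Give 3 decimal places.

Stack each dimension's contribution:
  -A: nom -11.500 → Σnom=-11.500; wc +0.450/-0.130 → slack +0.450/-0.130; half-tol=0.290, Σhalf²=0.084100
  -B: nom -31.700 → Σnom=-43.200; wc +0.020/-0.210 → slack +0.470/-0.340; half-tol=0.115, Σhalf²=0.097325
  +C: nom +16.070 → Σnom=-27.130; wc +0.020/-0.280 → slack +0.490/-0.620; half-tol=0.150, Σhalf²=0.119825
Nominal = -27.130. Worst-case = [-27.130 - 0.620, -27.130 + 0.490] = [-27.750, -26.640]. RSS = √0.119825 = 0.346.

nominal=-27.130 wc=[-27.750,-26.640] rss=0.346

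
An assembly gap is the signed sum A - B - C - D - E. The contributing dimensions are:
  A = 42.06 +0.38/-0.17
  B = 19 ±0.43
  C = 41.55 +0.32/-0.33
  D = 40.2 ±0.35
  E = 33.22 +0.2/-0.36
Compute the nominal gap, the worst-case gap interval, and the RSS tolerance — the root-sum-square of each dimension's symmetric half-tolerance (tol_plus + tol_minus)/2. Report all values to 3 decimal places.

Stack each dimension's contribution:
  +A: nom +42.060 → Σnom=42.060; wc +0.380/-0.170 → slack +0.380/-0.170; half-tol=0.275, Σhalf²=0.075625
  -B: nom -19.000 → Σnom=23.060; wc +0.430/-0.430 → slack +0.810/-0.600; half-tol=0.430, Σhalf²=0.260525
  -C: nom -41.550 → Σnom=-18.490; wc +0.330/-0.320 → slack +1.140/-0.920; half-tol=0.325, Σhalf²=0.366150
  -D: nom -40.200 → Σnom=-58.690; wc +0.350/-0.350 → slack +1.490/-1.270; half-tol=0.350, Σhalf²=0.488650
  -E: nom -33.220 → Σnom=-91.910; wc +0.360/-0.200 → slack +1.850/-1.470; half-tol=0.280, Σhalf²=0.567050
Nominal = -91.910. Worst-case = [-91.910 - 1.470, -91.910 + 1.850] = [-93.380, -90.060]. RSS = √0.567050 = 0.753.

nominal=-91.910 wc=[-93.380,-90.060] rss=0.753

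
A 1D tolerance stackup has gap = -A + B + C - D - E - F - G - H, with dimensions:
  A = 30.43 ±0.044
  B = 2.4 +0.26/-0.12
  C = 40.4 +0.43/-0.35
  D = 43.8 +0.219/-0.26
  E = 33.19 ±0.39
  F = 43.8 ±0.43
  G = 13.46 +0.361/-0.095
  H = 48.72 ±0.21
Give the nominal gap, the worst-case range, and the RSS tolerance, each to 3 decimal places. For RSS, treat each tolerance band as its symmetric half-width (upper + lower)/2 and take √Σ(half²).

Stack each dimension's contribution:
  -A: nom -30.430 → Σnom=-30.430; wc +0.044/-0.044 → slack +0.044/-0.044; half-tol=0.044, Σhalf²=0.001936
  +B: nom +2.400 → Σnom=-28.030; wc +0.260/-0.120 → slack +0.304/-0.164; half-tol=0.190, Σhalf²=0.038036
  +C: nom +40.400 → Σnom=12.370; wc +0.430/-0.350 → slack +0.734/-0.514; half-tol=0.390, Σhalf²=0.190136
  -D: nom -43.800 → Σnom=-31.430; wc +0.260/-0.219 → slack +0.994/-0.733; half-tol=0.239, Σhalf²=0.247496
  -E: nom -33.190 → Σnom=-64.620; wc +0.390/-0.390 → slack +1.384/-1.123; half-tol=0.390, Σhalf²=0.399596
  -F: nom -43.800 → Σnom=-108.420; wc +0.430/-0.430 → slack +1.814/-1.553; half-tol=0.430, Σhalf²=0.584496
  -G: nom -13.460 → Σnom=-121.880; wc +0.095/-0.361 → slack +1.909/-1.914; half-tol=0.228, Σhalf²=0.636480
  -H: nom -48.720 → Σnom=-170.600; wc +0.210/-0.210 → slack +2.119/-2.124; half-tol=0.210, Σhalf²=0.680580
Nominal = -170.600. Worst-case = [-170.600 - 2.124, -170.600 + 2.119] = [-172.724, -168.481]. RSS = √0.680580 = 0.825.

nominal=-170.600 wc=[-172.724,-168.481] rss=0.825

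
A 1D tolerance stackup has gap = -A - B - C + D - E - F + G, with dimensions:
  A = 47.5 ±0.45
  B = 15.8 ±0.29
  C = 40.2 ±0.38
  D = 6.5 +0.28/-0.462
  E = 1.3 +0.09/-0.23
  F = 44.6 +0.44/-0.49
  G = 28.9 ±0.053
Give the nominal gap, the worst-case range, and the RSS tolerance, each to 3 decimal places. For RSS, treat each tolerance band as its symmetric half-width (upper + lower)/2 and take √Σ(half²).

nominal=-114.000 wc=[-116.165,-111.827] rss=0.902

Stack each dimension's contribution:
  -A: nom -47.500 → Σnom=-47.500; wc +0.450/-0.450 → slack +0.450/-0.450; half-tol=0.450, Σhalf²=0.202500
  -B: nom -15.800 → Σnom=-63.300; wc +0.290/-0.290 → slack +0.740/-0.740; half-tol=0.290, Σhalf²=0.286600
  -C: nom -40.200 → Σnom=-103.500; wc +0.380/-0.380 → slack +1.120/-1.120; half-tol=0.380, Σhalf²=0.431000
  +D: nom +6.500 → Σnom=-97.000; wc +0.280/-0.462 → slack +1.400/-1.582; half-tol=0.371, Σhalf²=0.568641
  -E: nom -1.300 → Σnom=-98.300; wc +0.230/-0.090 → slack +1.630/-1.672; half-tol=0.160, Σhalf²=0.594241
  -F: nom -44.600 → Σnom=-142.900; wc +0.490/-0.440 → slack +2.120/-2.112; half-tol=0.465, Σhalf²=0.810466
  +G: nom +28.900 → Σnom=-114.000; wc +0.053/-0.053 → slack +2.173/-2.165; half-tol=0.053, Σhalf²=0.813275
Nominal = -114.000. Worst-case = [-114.000 - 2.165, -114.000 + 2.173] = [-116.165, -111.827]. RSS = √0.813275 = 0.902.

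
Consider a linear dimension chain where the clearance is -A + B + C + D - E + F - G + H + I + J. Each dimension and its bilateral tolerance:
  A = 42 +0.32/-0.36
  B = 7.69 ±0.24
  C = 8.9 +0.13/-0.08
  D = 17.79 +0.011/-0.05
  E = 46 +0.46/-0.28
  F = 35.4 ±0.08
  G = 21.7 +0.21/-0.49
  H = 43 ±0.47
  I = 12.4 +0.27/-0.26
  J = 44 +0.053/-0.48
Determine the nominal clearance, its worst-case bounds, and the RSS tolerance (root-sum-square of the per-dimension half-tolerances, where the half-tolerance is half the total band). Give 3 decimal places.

nominal=59.480 wc=[56.830,61.864] rss=0.902

Stack each dimension's contribution:
  -A: nom -42.000 → Σnom=-42.000; wc +0.360/-0.320 → slack +0.360/-0.320; half-tol=0.340, Σhalf²=0.115600
  +B: nom +7.690 → Σnom=-34.310; wc +0.240/-0.240 → slack +0.600/-0.560; half-tol=0.240, Σhalf²=0.173200
  +C: nom +8.900 → Σnom=-25.410; wc +0.130/-0.080 → slack +0.730/-0.640; half-tol=0.105, Σhalf²=0.184225
  +D: nom +17.790 → Σnom=-7.620; wc +0.011/-0.050 → slack +0.741/-0.690; half-tol=0.030, Σhalf²=0.185155
  -E: nom -46.000 → Σnom=-53.620; wc +0.280/-0.460 → slack +1.021/-1.150; half-tol=0.370, Σhalf²=0.322055
  +F: nom +35.400 → Σnom=-18.220; wc +0.080/-0.080 → slack +1.101/-1.230; half-tol=0.080, Σhalf²=0.328455
  -G: nom -21.700 → Σnom=-39.920; wc +0.490/-0.210 → slack +1.591/-1.440; half-tol=0.350, Σhalf²=0.450955
  +H: nom +43.000 → Σnom=3.080; wc +0.470/-0.470 → slack +2.061/-1.910; half-tol=0.470, Σhalf²=0.671855
  +I: nom +12.400 → Σnom=15.480; wc +0.270/-0.260 → slack +2.331/-2.170; half-tol=0.265, Σhalf²=0.742080
  +J: nom +44.000 → Σnom=59.480; wc +0.053/-0.480 → slack +2.384/-2.650; half-tol=0.267, Σhalf²=0.813102
Nominal = 59.480. Worst-case = [59.480 - 2.650, 59.480 + 2.384] = [56.830, 61.864]. RSS = √0.813102 = 0.902.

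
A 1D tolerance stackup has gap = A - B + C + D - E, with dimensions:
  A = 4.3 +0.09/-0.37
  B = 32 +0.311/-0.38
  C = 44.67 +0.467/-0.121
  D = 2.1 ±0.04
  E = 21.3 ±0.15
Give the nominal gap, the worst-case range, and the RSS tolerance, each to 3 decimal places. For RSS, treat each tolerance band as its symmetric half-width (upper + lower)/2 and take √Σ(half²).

Stack each dimension's contribution:
  +A: nom +4.300 → Σnom=4.300; wc +0.090/-0.370 → slack +0.090/-0.370; half-tol=0.230, Σhalf²=0.052900
  -B: nom -32.000 → Σnom=-27.700; wc +0.380/-0.311 → slack +0.470/-0.681; half-tol=0.346, Σhalf²=0.172270
  +C: nom +44.670 → Σnom=16.970; wc +0.467/-0.121 → slack +0.937/-0.802; half-tol=0.294, Σhalf²=0.258706
  +D: nom +2.100 → Σnom=19.070; wc +0.040/-0.040 → slack +0.977/-0.842; half-tol=0.040, Σhalf²=0.260306
  -E: nom -21.300 → Σnom=-2.230; wc +0.150/-0.150 → slack +1.127/-0.992; half-tol=0.150, Σhalf²=0.282806
Nominal = -2.230. Worst-case = [-2.230 - 0.992, -2.230 + 1.127] = [-3.222, -1.103]. RSS = √0.282806 = 0.532.

nominal=-2.230 wc=[-3.222,-1.103] rss=0.532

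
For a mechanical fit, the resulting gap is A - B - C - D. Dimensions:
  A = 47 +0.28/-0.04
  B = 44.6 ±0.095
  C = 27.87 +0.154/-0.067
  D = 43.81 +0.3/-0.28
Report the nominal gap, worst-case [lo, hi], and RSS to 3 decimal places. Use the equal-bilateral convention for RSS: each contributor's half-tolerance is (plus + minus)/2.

nominal=-69.280 wc=[-69.869,-68.558] rss=0.362

Stack each dimension's contribution:
  +A: nom +47.000 → Σnom=47.000; wc +0.280/-0.040 → slack +0.280/-0.040; half-tol=0.160, Σhalf²=0.025600
  -B: nom -44.600 → Σnom=2.400; wc +0.095/-0.095 → slack +0.375/-0.135; half-tol=0.095, Σhalf²=0.034625
  -C: nom -27.870 → Σnom=-25.470; wc +0.067/-0.154 → slack +0.442/-0.289; half-tol=0.111, Σhalf²=0.046835
  -D: nom -43.810 → Σnom=-69.280; wc +0.280/-0.300 → slack +0.722/-0.589; half-tol=0.290, Σhalf²=0.130935
Nominal = -69.280. Worst-case = [-69.280 - 0.589, -69.280 + 0.722] = [-69.869, -68.558]. RSS = √0.130935 = 0.362.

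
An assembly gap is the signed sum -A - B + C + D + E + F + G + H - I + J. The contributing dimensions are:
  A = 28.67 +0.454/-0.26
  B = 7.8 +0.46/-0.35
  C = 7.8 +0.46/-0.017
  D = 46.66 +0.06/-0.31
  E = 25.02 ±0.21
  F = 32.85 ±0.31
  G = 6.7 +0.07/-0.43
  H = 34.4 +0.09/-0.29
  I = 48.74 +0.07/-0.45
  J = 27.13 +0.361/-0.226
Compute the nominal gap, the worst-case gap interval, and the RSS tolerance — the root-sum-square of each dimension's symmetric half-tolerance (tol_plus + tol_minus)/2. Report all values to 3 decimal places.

Stack each dimension's contribution:
  -A: nom -28.670 → Σnom=-28.670; wc +0.260/-0.454 → slack +0.260/-0.454; half-tol=0.357, Σhalf²=0.127449
  -B: nom -7.800 → Σnom=-36.470; wc +0.350/-0.460 → slack +0.610/-0.914; half-tol=0.405, Σhalf²=0.291474
  +C: nom +7.800 → Σnom=-28.670; wc +0.460/-0.017 → slack +1.070/-0.931; half-tol=0.239, Σhalf²=0.348356
  +D: nom +46.660 → Σnom=17.990; wc +0.060/-0.310 → slack +1.130/-1.241; half-tol=0.185, Σhalf²=0.382581
  +E: nom +25.020 → Σnom=43.010; wc +0.210/-0.210 → slack +1.340/-1.451; half-tol=0.210, Σhalf²=0.426681
  +F: nom +32.850 → Σnom=75.860; wc +0.310/-0.310 → slack +1.650/-1.761; half-tol=0.310, Σhalf²=0.522781
  +G: nom +6.700 → Σnom=82.560; wc +0.070/-0.430 → slack +1.720/-2.191; half-tol=0.250, Σhalf²=0.585281
  +H: nom +34.400 → Σnom=116.960; wc +0.090/-0.290 → slack +1.810/-2.481; half-tol=0.190, Σhalf²=0.621381
  -I: nom -48.740 → Σnom=68.220; wc +0.450/-0.070 → slack +2.260/-2.551; half-tol=0.260, Σhalf²=0.688981
  +J: nom +27.130 → Σnom=95.350; wc +0.361/-0.226 → slack +2.621/-2.777; half-tol=0.293, Σhalf²=0.775123
Nominal = 95.350. Worst-case = [95.350 - 2.777, 95.350 + 2.621] = [92.573, 97.971]. RSS = √0.775123 = 0.880.

nominal=95.350 wc=[92.573,97.971] rss=0.880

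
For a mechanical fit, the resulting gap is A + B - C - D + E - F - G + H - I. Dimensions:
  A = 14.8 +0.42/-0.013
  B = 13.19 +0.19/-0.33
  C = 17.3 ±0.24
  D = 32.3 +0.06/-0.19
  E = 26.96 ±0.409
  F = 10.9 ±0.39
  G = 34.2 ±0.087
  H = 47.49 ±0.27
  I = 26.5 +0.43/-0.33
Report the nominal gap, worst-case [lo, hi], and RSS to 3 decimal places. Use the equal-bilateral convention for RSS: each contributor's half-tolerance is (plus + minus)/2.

Stack each dimension's contribution:
  +A: nom +14.800 → Σnom=14.800; wc +0.420/-0.013 → slack +0.420/-0.013; half-tol=0.216, Σhalf²=0.046872
  +B: nom +13.190 → Σnom=27.990; wc +0.190/-0.330 → slack +0.610/-0.343; half-tol=0.260, Σhalf²=0.114472
  -C: nom -17.300 → Σnom=10.690; wc +0.240/-0.240 → slack +0.850/-0.583; half-tol=0.240, Σhalf²=0.172072
  -D: nom -32.300 → Σnom=-21.610; wc +0.190/-0.060 → slack +1.040/-0.643; half-tol=0.125, Σhalf²=0.187697
  +E: nom +26.960 → Σnom=5.350; wc +0.409/-0.409 → slack +1.449/-1.052; half-tol=0.409, Σhalf²=0.354978
  -F: nom -10.900 → Σnom=-5.550; wc +0.390/-0.390 → slack +1.839/-1.442; half-tol=0.390, Σhalf²=0.507078
  -G: nom -34.200 → Σnom=-39.750; wc +0.087/-0.087 → slack +1.926/-1.529; half-tol=0.087, Σhalf²=0.514647
  +H: nom +47.490 → Σnom=7.740; wc +0.270/-0.270 → slack +2.196/-1.799; half-tol=0.270, Σhalf²=0.587547
  -I: nom -26.500 → Σnom=-18.760; wc +0.330/-0.430 → slack +2.526/-2.229; half-tol=0.380, Σhalf²=0.731947
Nominal = -18.760. Worst-case = [-18.760 - 2.229, -18.760 + 2.526] = [-20.989, -16.234]. RSS = √0.731947 = 0.856.

nominal=-18.760 wc=[-20.989,-16.234] rss=0.856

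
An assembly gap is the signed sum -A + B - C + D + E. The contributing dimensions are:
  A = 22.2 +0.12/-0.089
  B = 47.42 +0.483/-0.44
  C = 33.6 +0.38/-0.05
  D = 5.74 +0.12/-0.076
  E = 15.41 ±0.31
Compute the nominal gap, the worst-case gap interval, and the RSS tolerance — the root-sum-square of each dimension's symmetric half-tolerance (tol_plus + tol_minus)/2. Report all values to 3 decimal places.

Stack each dimension's contribution:
  -A: nom -22.200 → Σnom=-22.200; wc +0.089/-0.120 → slack +0.089/-0.120; half-tol=0.104, Σhalf²=0.010920
  +B: nom +47.420 → Σnom=25.220; wc +0.483/-0.440 → slack +0.572/-0.560; half-tol=0.462, Σhalf²=0.223903
  -C: nom -33.600 → Σnom=-8.380; wc +0.050/-0.380 → slack +0.622/-0.940; half-tol=0.215, Σhalf²=0.270128
  +D: nom +5.740 → Σnom=-2.640; wc +0.120/-0.076 → slack +0.742/-1.016; half-tol=0.098, Σhalf²=0.279732
  +E: nom +15.410 → Σnom=12.770; wc +0.310/-0.310 → slack +1.052/-1.326; half-tol=0.310, Σhalf²=0.375832
Nominal = 12.770. Worst-case = [12.770 - 1.326, 12.770 + 1.052] = [11.444, 13.822]. RSS = √0.375832 = 0.613.

nominal=12.770 wc=[11.444,13.822] rss=0.613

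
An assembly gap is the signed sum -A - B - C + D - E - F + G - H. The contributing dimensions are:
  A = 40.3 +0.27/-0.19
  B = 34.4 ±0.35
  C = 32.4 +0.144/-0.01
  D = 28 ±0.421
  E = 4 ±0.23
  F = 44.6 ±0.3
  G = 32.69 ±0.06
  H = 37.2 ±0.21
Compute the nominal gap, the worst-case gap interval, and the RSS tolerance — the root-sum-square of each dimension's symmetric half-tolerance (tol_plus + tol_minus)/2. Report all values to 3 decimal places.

nominal=-132.210 wc=[-134.195,-130.439] rss=0.741

Stack each dimension's contribution:
  -A: nom -40.300 → Σnom=-40.300; wc +0.190/-0.270 → slack +0.190/-0.270; half-tol=0.230, Σhalf²=0.052900
  -B: nom -34.400 → Σnom=-74.700; wc +0.350/-0.350 → slack +0.540/-0.620; half-tol=0.350, Σhalf²=0.175400
  -C: nom -32.400 → Σnom=-107.100; wc +0.010/-0.144 → slack +0.550/-0.764; half-tol=0.077, Σhalf²=0.181329
  +D: nom +28.000 → Σnom=-79.100; wc +0.421/-0.421 → slack +0.971/-1.185; half-tol=0.421, Σhalf²=0.358570
  -E: nom -4.000 → Σnom=-83.100; wc +0.230/-0.230 → slack +1.201/-1.415; half-tol=0.230, Σhalf²=0.411470
  -F: nom -44.600 → Σnom=-127.700; wc +0.300/-0.300 → slack +1.501/-1.715; half-tol=0.300, Σhalf²=0.501470
  +G: nom +32.690 → Σnom=-95.010; wc +0.060/-0.060 → slack +1.561/-1.775; half-tol=0.060, Σhalf²=0.505070
  -H: nom -37.200 → Σnom=-132.210; wc +0.210/-0.210 → slack +1.771/-1.985; half-tol=0.210, Σhalf²=0.549170
Nominal = -132.210. Worst-case = [-132.210 - 1.985, -132.210 + 1.771] = [-134.195, -130.439]. RSS = √0.549170 = 0.741.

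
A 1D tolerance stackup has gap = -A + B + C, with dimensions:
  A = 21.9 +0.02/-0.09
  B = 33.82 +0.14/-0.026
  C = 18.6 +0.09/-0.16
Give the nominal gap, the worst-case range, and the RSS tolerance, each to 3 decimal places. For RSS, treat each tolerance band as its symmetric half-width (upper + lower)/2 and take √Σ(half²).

nominal=30.520 wc=[30.314,30.840] rss=0.160

Stack each dimension's contribution:
  -A: nom -21.900 → Σnom=-21.900; wc +0.090/-0.020 → slack +0.090/-0.020; half-tol=0.055, Σhalf²=0.003025
  +B: nom +33.820 → Σnom=11.920; wc +0.140/-0.026 → slack +0.230/-0.046; half-tol=0.083, Σhalf²=0.009914
  +C: nom +18.600 → Σnom=30.520; wc +0.090/-0.160 → slack +0.320/-0.206; half-tol=0.125, Σhalf²=0.025539
Nominal = 30.520. Worst-case = [30.520 - 0.206, 30.520 + 0.320] = [30.314, 30.840]. RSS = √0.025539 = 0.160.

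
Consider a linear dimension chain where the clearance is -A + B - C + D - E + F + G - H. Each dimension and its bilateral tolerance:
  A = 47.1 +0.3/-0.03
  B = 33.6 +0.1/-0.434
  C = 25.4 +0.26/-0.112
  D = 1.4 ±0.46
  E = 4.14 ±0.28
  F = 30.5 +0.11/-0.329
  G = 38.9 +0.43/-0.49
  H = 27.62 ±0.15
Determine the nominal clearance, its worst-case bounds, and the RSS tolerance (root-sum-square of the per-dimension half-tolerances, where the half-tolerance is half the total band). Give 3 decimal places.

Stack each dimension's contribution:
  -A: nom -47.100 → Σnom=-47.100; wc +0.030/-0.300 → slack +0.030/-0.300; half-tol=0.165, Σhalf²=0.027225
  +B: nom +33.600 → Σnom=-13.500; wc +0.100/-0.434 → slack +0.130/-0.734; half-tol=0.267, Σhalf²=0.098514
  -C: nom -25.400 → Σnom=-38.900; wc +0.112/-0.260 → slack +0.242/-0.994; half-tol=0.186, Σhalf²=0.133110
  +D: nom +1.400 → Σnom=-37.500; wc +0.460/-0.460 → slack +0.702/-1.454; half-tol=0.460, Σhalf²=0.344710
  -E: nom -4.140 → Σnom=-41.640; wc +0.280/-0.280 → slack +0.982/-1.734; half-tol=0.280, Σhalf²=0.423110
  +F: nom +30.500 → Σnom=-11.140; wc +0.110/-0.329 → slack +1.092/-2.063; half-tol=0.220, Σhalf²=0.471290
  +G: nom +38.900 → Σnom=27.760; wc +0.430/-0.490 → slack +1.522/-2.553; half-tol=0.460, Σhalf²=0.682890
  -H: nom -27.620 → Σnom=0.140; wc +0.150/-0.150 → slack +1.672/-2.703; half-tol=0.150, Σhalf²=0.705390
Nominal = 0.140. Worst-case = [0.140 - 2.703, 0.140 + 1.672] = [-2.563, 1.812]. RSS = √0.705390 = 0.840.

nominal=0.140 wc=[-2.563,1.812] rss=0.840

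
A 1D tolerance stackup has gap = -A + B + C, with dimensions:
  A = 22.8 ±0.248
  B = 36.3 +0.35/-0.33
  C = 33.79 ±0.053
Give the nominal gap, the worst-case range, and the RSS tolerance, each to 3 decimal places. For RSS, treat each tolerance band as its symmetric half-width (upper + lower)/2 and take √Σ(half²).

Stack each dimension's contribution:
  -A: nom -22.800 → Σnom=-22.800; wc +0.248/-0.248 → slack +0.248/-0.248; half-tol=0.248, Σhalf²=0.061504
  +B: nom +36.300 → Σnom=13.500; wc +0.350/-0.330 → slack +0.598/-0.578; half-tol=0.340, Σhalf²=0.177104
  +C: nom +33.790 → Σnom=47.290; wc +0.053/-0.053 → slack +0.651/-0.631; half-tol=0.053, Σhalf²=0.179913
Nominal = 47.290. Worst-case = [47.290 - 0.631, 47.290 + 0.651] = [46.659, 47.941]. RSS = √0.179913 = 0.424.

nominal=47.290 wc=[46.659,47.941] rss=0.424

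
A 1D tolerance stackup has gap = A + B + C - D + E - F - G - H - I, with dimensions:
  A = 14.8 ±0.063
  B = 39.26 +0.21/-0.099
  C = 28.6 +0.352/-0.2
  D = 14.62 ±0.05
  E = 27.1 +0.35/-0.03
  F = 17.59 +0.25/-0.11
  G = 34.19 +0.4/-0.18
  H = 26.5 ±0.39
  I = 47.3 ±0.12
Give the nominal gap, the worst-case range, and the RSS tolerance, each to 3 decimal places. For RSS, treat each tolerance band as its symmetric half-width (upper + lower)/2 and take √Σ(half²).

Stack each dimension's contribution:
  +A: nom +14.800 → Σnom=14.800; wc +0.063/-0.063 → slack +0.063/-0.063; half-tol=0.063, Σhalf²=0.003969
  +B: nom +39.260 → Σnom=54.060; wc +0.210/-0.099 → slack +0.273/-0.162; half-tol=0.154, Σhalf²=0.027839
  +C: nom +28.600 → Σnom=82.660; wc +0.352/-0.200 → slack +0.625/-0.362; half-tol=0.276, Σhalf²=0.104015
  -D: nom -14.620 → Σnom=68.040; wc +0.050/-0.050 → slack +0.675/-0.412; half-tol=0.050, Σhalf²=0.106515
  +E: nom +27.100 → Σnom=95.140; wc +0.350/-0.030 → slack +1.025/-0.442; half-tol=0.190, Σhalf²=0.142615
  -F: nom -17.590 → Σnom=77.550; wc +0.110/-0.250 → slack +1.135/-0.692; half-tol=0.180, Σhalf²=0.175015
  -G: nom -34.190 → Σnom=43.360; wc +0.180/-0.400 → slack +1.315/-1.092; half-tol=0.290, Σhalf²=0.259115
  -H: nom -26.500 → Σnom=16.860; wc +0.390/-0.390 → slack +1.705/-1.482; half-tol=0.390, Σhalf²=0.411215
  -I: nom -47.300 → Σnom=-30.440; wc +0.120/-0.120 → slack +1.825/-1.602; half-tol=0.120, Σhalf²=0.425615
Nominal = -30.440. Worst-case = [-30.440 - 1.602, -30.440 + 1.825] = [-32.042, -28.615]. RSS = √0.425615 = 0.652.

nominal=-30.440 wc=[-32.042,-28.615] rss=0.652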